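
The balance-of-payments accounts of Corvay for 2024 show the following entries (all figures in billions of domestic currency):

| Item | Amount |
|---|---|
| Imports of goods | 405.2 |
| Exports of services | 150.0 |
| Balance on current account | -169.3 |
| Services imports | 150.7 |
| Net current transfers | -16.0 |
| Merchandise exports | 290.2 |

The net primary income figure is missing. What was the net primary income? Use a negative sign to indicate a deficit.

-37.6

Current account = goods balance + services balance + net primary income + net secondary income
Sum of the known components = -131.7
Net primary income = CA - (known components) = -169.3 - (-131.7) = -37.6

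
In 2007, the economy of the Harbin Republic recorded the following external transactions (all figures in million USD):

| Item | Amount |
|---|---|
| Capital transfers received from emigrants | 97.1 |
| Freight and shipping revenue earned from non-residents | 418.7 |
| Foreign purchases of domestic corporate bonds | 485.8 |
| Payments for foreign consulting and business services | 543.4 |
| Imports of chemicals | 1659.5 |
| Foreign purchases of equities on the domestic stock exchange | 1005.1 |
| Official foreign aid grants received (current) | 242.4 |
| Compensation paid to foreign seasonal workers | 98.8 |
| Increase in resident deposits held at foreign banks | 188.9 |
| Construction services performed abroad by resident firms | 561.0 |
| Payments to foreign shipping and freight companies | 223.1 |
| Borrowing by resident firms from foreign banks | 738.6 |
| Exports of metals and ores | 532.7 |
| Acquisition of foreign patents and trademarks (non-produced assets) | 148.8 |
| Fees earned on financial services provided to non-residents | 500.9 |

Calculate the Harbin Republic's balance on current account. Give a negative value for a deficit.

-269.1

Goods: 532.7 - 1659.5 = -1126.8
Services: 500.9 + 418.7 + 561.0 - 543.4 - 223.1 = 714.1
Primary income: -98.8
Secondary income: 242.4
Current account = (-1126.8) + 714.1 + (-98.8) + 242.4 = -269.1
(Excluded from the current account — capital account: capital transfers received from emigrants 97.1, acquisition of foreign patents and trademarks (non-produced assets) 148.8; financial account: foreign purchases of domestic corporate bonds 485.8, foreign purchases of equities on the domestic stock exchange 1005.1, increase in resident deposits held at foreign banks 188.9, borrowing by resident firms from foreign banks 738.6.)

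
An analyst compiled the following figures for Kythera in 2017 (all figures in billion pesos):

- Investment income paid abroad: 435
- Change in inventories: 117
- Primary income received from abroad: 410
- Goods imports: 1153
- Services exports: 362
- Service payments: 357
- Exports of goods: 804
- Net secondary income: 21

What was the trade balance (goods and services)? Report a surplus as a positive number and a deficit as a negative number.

-344

Goods balance = 804 - 1153 = -349
Services balance = 362 - 357 = 5
Trade balance (goods + services) = -349 + 5 = -344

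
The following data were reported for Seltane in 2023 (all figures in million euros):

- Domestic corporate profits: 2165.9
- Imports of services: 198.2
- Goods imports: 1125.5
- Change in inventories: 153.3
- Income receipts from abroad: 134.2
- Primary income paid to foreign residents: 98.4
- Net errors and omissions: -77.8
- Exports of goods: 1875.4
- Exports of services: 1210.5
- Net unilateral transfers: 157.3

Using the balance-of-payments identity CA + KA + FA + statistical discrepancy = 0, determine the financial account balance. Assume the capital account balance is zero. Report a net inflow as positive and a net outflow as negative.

-1877.5

Goods balance = 1875.4 - 1125.5 = 749.9
Services balance = 1210.5 - 198.2 = 1012.3
Trade balance (goods + services) = 749.9 + 1012.3 = 1762.2
Net primary income = 134.2 - 98.4 = 35.8
Net secondary income = 157.3
Current account = 1762.2 + 35.8 + 157.3 = 1955.3
Financial account = -(1955.3 + (-77.8)) = -1877.5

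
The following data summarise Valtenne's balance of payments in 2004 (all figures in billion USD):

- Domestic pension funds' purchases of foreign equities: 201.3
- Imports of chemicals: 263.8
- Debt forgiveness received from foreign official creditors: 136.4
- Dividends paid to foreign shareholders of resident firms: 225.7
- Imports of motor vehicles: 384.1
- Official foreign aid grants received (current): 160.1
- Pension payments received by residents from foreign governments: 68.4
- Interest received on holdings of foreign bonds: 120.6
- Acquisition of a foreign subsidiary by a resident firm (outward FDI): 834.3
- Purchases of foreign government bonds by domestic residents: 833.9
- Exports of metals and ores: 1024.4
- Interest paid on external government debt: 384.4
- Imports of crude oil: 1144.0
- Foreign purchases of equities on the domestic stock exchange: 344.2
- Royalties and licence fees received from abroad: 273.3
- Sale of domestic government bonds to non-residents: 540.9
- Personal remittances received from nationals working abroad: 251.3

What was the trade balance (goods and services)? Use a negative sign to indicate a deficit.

Goods: -1144.0 + 1024.4 - 263.8 - 384.1 = -767.5
Services: 273.3
Trade balance = -767.5 + 273.3 = -494.2
(Excluded from the trade balance — financial account: domestic pension funds' purchases of foreign equities 201.3, acquisition of a foreign subsidiary by a resident firm (outward FDI) 834.3, purchases of foreign government bonds by domestic residents 833.9, foreign purchases of equities on the domestic stock exchange 344.2, sale of domestic government bonds to non-residents 540.9; capital account: debt forgiveness received from foreign official creditors 136.4; primary income: dividends paid to foreign shareholders of resident firms 225.7, interest received on holdings of foreign bonds 120.6, interest paid on external government debt 384.4; secondary income: official foreign aid grants received (current) 160.1, pension payments received by residents from foreign governments 68.4, personal remittances received from nationals working abroad 251.3.)

-494.2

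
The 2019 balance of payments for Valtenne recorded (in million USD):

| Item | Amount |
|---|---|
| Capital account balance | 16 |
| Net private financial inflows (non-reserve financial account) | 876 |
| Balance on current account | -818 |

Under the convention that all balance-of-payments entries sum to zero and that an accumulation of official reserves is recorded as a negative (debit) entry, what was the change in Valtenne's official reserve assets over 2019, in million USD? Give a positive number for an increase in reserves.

Official reserve transactions balance = -((-818) + 16 + 876) = -74
An accumulation of reserves is recorded as a debit (negative entry), so the change in the stock of reserves is the negative of that balance.
Change in official reserves = -(-74) = 74

74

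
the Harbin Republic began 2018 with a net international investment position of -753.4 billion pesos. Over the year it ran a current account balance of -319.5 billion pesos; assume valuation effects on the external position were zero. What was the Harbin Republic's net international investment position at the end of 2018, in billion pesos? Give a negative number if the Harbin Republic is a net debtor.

-1072.9

With no valuation effects, change in NIIP = current account = -319.5
End-of-year NIIP = -753.4 + (-319.5) = -1072.9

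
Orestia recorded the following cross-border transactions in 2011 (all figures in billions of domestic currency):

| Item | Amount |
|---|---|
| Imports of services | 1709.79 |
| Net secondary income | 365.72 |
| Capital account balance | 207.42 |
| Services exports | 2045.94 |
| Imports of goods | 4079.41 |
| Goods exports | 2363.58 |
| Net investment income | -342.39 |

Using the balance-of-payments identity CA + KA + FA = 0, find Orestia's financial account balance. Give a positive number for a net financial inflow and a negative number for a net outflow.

1148.93

Goods balance = 2363.58 - 4079.41 = -1715.83
Services balance = 2045.94 - 1709.79 = 336.15
Trade balance (goods + services) = -1715.83 + 336.15 = -1379.68
Net primary income = -342.39
Net secondary income = 365.72
Current account = -1379.68 + (-342.39) + 365.72 = -1356.35
Financial account = -(-1356.35 + 207.42) = 1148.93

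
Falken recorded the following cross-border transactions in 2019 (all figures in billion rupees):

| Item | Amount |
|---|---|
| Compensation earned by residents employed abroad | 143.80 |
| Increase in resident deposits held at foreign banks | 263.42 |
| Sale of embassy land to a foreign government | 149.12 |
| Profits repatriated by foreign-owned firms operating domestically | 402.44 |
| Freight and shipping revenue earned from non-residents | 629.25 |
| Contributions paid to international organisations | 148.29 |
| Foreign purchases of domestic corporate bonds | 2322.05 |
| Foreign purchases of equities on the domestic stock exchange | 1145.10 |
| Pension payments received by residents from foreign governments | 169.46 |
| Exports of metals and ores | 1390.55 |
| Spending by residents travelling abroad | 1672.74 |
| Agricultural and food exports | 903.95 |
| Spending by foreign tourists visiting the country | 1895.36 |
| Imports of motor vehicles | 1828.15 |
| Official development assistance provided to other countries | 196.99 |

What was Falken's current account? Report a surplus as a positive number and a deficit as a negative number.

Goods: 903.95 - 1828.15 + 1390.55 = 466.35
Services: -1672.74 + 629.25 + 1895.36 = 851.87
Primary income: -402.44 + 143.80 = -258.64
Secondary income: -196.99 - 148.29 + 169.46 = -175.82
Current account = 466.35 + 851.87 + (-258.64) + (-175.82) = 883.76
(Excluded from the current account — financial account: increase in resident deposits held at foreign banks 263.42, foreign purchases of domestic corporate bonds 2322.05, foreign purchases of equities on the domestic stock exchange 1145.10; capital account: sale of embassy land to a foreign government 149.12.)

883.76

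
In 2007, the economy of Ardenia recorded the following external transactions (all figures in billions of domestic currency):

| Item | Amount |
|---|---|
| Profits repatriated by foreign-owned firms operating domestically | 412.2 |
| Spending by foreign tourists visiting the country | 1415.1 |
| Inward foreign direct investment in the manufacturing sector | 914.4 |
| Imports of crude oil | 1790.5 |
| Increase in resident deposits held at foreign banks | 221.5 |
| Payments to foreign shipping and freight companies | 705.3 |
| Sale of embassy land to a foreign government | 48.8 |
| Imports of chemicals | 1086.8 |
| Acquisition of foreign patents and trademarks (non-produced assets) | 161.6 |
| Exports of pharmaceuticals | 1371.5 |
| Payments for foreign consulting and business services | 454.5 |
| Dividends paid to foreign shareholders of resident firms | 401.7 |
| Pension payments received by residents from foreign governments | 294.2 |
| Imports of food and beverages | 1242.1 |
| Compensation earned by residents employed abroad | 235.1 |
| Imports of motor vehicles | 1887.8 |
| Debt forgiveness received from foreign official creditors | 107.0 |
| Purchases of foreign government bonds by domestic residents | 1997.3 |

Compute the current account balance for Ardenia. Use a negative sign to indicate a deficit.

Goods: -1887.8 - 1242.1 - 1086.8 - 1790.5 + 1371.5 = -4635.7
Services: 1415.1 - 705.3 - 454.5 = 255.3
Primary income: -412.2 - 401.7 + 235.1 = -578.8
Secondary income: 294.2
Current account = (-4635.7) + 255.3 + (-578.8) + 294.2 = -4665.0
(Excluded from the current account — financial account: inward foreign direct investment in the manufacturing sector 914.4, increase in resident deposits held at foreign banks 221.5, purchases of foreign government bonds by domestic residents 1997.3; capital account: sale of embassy land to a foreign government 48.8, acquisition of foreign patents and trademarks (non-produced assets) 161.6, debt forgiveness received from foreign official creditors 107.0.)

-4665.0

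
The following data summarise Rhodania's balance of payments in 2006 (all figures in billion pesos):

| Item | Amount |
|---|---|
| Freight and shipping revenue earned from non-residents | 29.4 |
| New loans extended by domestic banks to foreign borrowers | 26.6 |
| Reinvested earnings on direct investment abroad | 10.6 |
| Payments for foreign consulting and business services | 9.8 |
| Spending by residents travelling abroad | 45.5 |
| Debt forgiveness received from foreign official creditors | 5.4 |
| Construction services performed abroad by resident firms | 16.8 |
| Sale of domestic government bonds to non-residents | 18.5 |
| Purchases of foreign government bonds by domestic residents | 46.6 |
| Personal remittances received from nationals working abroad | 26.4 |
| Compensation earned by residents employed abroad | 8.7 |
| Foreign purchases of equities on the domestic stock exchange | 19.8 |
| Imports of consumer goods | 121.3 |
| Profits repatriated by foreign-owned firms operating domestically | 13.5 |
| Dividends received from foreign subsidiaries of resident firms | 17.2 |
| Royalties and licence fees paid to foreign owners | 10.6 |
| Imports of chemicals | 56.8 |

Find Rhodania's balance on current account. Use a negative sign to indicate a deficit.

-148.4

Goods: -121.3 - 56.8 = -178.1
Services: -45.5 + 29.4 - 10.6 + 16.8 - 9.8 = -19.7
Primary income: 10.6 - 13.5 + 8.7 + 17.2 = 23.0
Secondary income: 26.4
Current account = (-178.1) + (-19.7) + 23.0 + 26.4 = -148.4
(Excluded from the current account — financial account: new loans extended by domestic banks to foreign borrowers 26.6, sale of domestic government bonds to non-residents 18.5, purchases of foreign government bonds by domestic residents 46.6, foreign purchases of equities on the domestic stock exchange 19.8; capital account: debt forgiveness received from foreign official creditors 5.4.)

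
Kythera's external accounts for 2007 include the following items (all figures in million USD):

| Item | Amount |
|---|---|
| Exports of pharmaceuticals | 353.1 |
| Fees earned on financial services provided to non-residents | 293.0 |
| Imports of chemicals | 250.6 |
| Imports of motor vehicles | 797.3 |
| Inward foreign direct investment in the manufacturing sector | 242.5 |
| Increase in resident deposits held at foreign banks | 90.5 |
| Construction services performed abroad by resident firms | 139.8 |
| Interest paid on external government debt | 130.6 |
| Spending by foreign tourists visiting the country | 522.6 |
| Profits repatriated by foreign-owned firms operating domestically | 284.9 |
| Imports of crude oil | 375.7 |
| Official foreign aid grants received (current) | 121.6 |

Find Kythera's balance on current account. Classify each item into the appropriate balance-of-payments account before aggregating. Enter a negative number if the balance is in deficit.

-409.0

Goods: -250.6 - 797.3 + 353.1 - 375.7 = -1070.5
Services: 139.8 + 293.0 + 522.6 = 955.4
Primary income: -130.6 - 284.9 = -415.5
Secondary income: 121.6
Current account = (-1070.5) + 955.4 + (-415.5) + 121.6 = -409.0
(Excluded from the current account — financial account: inward foreign direct investment in the manufacturing sector 242.5, increase in resident deposits held at foreign banks 90.5.)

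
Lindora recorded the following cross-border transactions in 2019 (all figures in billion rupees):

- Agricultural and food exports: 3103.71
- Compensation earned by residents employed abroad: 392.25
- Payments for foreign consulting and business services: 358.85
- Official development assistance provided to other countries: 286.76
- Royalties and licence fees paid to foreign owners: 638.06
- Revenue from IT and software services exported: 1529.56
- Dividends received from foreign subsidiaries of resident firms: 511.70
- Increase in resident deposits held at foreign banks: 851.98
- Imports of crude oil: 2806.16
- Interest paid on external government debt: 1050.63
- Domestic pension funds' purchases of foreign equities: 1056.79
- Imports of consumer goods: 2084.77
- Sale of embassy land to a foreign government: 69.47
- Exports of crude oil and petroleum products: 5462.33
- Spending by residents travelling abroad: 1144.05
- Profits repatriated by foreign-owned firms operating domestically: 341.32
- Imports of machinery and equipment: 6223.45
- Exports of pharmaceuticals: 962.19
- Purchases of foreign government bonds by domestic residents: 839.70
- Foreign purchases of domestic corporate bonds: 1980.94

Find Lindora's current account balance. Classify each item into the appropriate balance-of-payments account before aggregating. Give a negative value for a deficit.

Goods: -2084.77 + 3103.71 - 2806.16 + 962.19 + 5462.33 - 6223.45 = -1586.15
Services: -638.06 - 1144.05 - 358.85 + 1529.56 = -611.40
Primary income: -1050.63 - 341.32 + 392.25 + 511.70 = -488.00
Secondary income: -286.76
Current account = (-1586.15) + (-611.40) + (-488.00) + (-286.76) = -2972.31
(Excluded from the current account — financial account: increase in resident deposits held at foreign banks 851.98, domestic pension funds' purchases of foreign equities 1056.79, purchases of foreign government bonds by domestic residents 839.70, foreign purchases of domestic corporate bonds 1980.94; capital account: sale of embassy land to a foreign government 69.47.)

-2972.31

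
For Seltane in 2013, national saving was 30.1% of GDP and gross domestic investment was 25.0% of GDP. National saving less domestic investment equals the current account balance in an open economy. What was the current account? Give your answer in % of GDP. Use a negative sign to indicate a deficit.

5.1

CA = S - I = 30.1 - 25.0 = 5.1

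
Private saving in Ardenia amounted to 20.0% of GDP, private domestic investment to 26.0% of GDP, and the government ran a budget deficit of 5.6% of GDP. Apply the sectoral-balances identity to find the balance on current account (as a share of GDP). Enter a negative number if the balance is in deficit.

-11.6

By the sectoral-balances identity, CA = (S_private - I) + (T - G).
Private balance = 20.0 - 26.0 = -6.0
Government balance (T - G) = -5.6
CA = -6.0 + (-5.6) = -11.6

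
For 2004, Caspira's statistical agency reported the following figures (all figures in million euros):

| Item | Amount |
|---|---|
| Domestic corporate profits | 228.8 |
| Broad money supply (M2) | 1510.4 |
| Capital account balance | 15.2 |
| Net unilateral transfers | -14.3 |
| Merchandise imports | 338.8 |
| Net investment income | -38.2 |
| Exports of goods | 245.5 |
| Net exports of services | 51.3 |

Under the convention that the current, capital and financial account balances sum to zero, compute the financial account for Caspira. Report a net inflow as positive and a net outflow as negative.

Goods balance = 245.5 - 338.8 = -93.3
Services balance = 51.3
Trade balance (goods + services) = -93.3 + 51.3 = -42.0
Net primary income = -38.2
Net secondary income = -14.3
Current account = -42.0 + (-38.2) + (-14.3) = -94.5
Financial account = -(-94.5 + 15.2) = 79.3

79.3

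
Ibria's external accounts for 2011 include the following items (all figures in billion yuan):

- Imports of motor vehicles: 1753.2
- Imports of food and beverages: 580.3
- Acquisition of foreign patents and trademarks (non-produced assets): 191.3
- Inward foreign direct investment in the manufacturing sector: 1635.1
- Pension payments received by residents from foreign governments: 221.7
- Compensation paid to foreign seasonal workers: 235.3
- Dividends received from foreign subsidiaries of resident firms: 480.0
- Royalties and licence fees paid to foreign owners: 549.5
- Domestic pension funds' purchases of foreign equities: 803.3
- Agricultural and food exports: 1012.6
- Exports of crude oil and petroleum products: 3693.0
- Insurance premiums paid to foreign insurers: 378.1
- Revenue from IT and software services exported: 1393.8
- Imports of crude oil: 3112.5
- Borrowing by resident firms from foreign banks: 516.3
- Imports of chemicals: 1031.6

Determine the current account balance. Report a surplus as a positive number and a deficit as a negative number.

Goods: -580.3 - 3112.5 + 3693.0 - 1753.2 + 1012.6 - 1031.6 = -1772.0
Services: -378.1 + 1393.8 - 549.5 = 466.2
Primary income: 480.0 - 235.3 = 244.7
Secondary income: 221.7
Current account = (-1772.0) + 466.2 + 244.7 + 221.7 = -839.4
(Excluded from the current account — capital account: acquisition of foreign patents and trademarks (non-produced assets) 191.3; financial account: inward foreign direct investment in the manufacturing sector 1635.1, domestic pension funds' purchases of foreign equities 803.3, borrowing by resident firms from foreign banks 516.3.)

-839.4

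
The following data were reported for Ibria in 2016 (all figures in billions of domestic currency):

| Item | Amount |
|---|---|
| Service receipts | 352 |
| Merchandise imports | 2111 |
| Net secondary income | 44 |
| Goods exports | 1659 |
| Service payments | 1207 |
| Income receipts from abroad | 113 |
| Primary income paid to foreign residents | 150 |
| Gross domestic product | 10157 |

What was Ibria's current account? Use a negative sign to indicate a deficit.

-1300

Goods balance = 1659 - 2111 = -452
Services balance = 352 - 1207 = -855
Trade balance (goods + services) = -452 + (-855) = -1307
Net primary income = 113 - 150 = -37
Net secondary income = 44
Current account = -1307 + (-37) + 44 = -1300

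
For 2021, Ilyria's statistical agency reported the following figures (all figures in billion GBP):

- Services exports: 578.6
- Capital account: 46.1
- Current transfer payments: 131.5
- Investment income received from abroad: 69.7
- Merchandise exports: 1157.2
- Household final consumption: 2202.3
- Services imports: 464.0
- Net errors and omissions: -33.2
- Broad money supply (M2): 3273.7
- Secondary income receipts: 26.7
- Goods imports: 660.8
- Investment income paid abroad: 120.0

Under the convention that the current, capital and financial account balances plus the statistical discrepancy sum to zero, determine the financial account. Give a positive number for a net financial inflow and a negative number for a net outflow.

-468.8

Goods balance = 1157.2 - 660.8 = 496.4
Services balance = 578.6 - 464.0 = 114.6
Trade balance (goods + services) = 496.4 + 114.6 = 611.0
Net primary income = 69.7 - 120.0 = -50.3
Net secondary income = 26.7 - 131.5 = -104.8
Current account = 611.0 + (-50.3) + (-104.8) = 455.9
Financial account = -(455.9 + 46.1 + (-33.2)) = -468.8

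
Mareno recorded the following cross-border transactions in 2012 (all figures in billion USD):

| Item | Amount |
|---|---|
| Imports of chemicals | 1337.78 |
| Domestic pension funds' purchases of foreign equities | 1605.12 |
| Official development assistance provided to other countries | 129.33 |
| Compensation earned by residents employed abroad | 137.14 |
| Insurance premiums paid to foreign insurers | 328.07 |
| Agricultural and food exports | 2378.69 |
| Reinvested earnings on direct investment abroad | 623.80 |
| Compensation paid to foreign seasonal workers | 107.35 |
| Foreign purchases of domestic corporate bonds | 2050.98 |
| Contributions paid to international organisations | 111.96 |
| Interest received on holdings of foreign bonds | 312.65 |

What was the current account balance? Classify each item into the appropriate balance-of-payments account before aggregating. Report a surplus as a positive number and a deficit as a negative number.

1437.79

Goods: 2378.69 - 1337.78 = 1040.91
Services: -328.07
Primary income: -107.35 + 137.14 + 312.65 + 623.80 = 966.24
Secondary income: -129.33 - 111.96 = -241.29
Current account = 1040.91 + (-328.07) + 966.24 + (-241.29) = 1437.79
(Excluded from the current account — financial account: domestic pension funds' purchases of foreign equities 1605.12, foreign purchases of domestic corporate bonds 2050.98.)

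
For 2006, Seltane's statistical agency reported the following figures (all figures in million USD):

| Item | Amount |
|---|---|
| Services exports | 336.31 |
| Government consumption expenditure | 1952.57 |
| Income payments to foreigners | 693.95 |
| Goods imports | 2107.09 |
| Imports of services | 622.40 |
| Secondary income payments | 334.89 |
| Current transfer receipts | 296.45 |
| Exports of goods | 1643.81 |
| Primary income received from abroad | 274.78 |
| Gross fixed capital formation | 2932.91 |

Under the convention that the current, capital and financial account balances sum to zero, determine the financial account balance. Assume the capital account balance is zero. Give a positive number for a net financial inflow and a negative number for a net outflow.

1206.98

Goods balance = 1643.81 - 2107.09 = -463.28
Services balance = 336.31 - 622.40 = -286.09
Trade balance (goods + services) = -463.28 + (-286.09) = -749.37
Net primary income = 274.78 - 693.95 = -419.17
Net secondary income = 296.45 - 334.89 = -38.44
Current account = -749.37 + (-419.17) + (-38.44) = -1206.98
Financial account = -(-1206.98) = 1206.98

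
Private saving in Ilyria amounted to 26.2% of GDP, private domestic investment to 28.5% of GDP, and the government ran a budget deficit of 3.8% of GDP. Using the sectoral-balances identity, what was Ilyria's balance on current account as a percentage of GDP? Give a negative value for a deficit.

By the sectoral-balances identity, CA = (S_private - I) + (T - G).
Private balance = 26.2 - 28.5 = -2.3
Government balance (T - G) = -3.8
CA = -2.3 + (-3.8) = -6.1

-6.1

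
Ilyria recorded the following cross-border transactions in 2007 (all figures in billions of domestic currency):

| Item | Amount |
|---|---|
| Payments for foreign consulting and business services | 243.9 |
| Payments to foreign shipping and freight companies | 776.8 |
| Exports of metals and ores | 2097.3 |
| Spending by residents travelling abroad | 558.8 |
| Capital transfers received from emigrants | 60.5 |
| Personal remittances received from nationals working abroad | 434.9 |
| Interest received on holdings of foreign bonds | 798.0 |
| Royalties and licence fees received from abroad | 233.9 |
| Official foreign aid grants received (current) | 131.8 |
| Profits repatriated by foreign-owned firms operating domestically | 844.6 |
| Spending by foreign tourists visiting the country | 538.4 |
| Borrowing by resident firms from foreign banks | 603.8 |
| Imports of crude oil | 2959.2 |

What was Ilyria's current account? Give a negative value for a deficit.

Goods: -2959.2 + 2097.3 = -861.9
Services: -243.9 - 558.8 + 538.4 + 233.9 - 776.8 = -807.2
Primary income: -844.6 + 798.0 = -46.6
Secondary income: 131.8 + 434.9 = 566.7
Current account = (-861.9) + (-807.2) + (-46.6) + 566.7 = -1149.0
(Excluded from the current account — capital account: capital transfers received from emigrants 60.5; financial account: borrowing by resident firms from foreign banks 603.8.)

-1149.0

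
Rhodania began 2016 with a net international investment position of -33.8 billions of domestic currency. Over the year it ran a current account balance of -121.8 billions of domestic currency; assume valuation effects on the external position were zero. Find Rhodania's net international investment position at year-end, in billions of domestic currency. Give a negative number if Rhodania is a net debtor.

With no valuation effects, change in NIIP = current account = -121.8
End-of-year NIIP = -33.8 + (-121.8) = -155.6

-155.6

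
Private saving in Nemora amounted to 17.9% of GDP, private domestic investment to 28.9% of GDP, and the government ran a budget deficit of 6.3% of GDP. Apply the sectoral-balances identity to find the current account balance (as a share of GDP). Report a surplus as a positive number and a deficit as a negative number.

By the sectoral-balances identity, CA = (S_private - I) + (T - G).
Private balance = 17.9 - 28.9 = -11.0
Government balance (T - G) = -6.3
CA = -11.0 + (-6.3) = -17.3

-17.3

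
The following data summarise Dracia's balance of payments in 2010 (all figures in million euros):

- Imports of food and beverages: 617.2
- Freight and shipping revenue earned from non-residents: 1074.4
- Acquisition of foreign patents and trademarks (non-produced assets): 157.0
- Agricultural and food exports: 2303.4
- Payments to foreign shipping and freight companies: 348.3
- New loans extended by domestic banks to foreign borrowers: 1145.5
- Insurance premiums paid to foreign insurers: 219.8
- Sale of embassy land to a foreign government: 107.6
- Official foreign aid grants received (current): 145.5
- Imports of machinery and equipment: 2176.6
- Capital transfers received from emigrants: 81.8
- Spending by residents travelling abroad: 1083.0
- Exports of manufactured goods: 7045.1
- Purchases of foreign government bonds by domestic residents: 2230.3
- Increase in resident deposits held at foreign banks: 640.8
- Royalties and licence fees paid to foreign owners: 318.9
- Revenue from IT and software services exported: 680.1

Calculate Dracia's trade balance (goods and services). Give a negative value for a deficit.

Goods: -617.2 + 7045.1 - 2176.6 + 2303.4 = 6554.7
Services: 680.1 - 348.3 - 318.9 + 1074.4 - 219.8 - 1083.0 = -215.5
Trade balance = 6554.7 + (-215.5) = 6339.2
(Excluded from the trade balance — capital account: acquisition of foreign patents and trademarks (non-produced assets) 157.0, sale of embassy land to a foreign government 107.6, capital transfers received from emigrants 81.8; financial account: new loans extended by domestic banks to foreign borrowers 1145.5, purchases of foreign government bonds by domestic residents 2230.3, increase in resident deposits held at foreign banks 640.8; secondary income: official foreign aid grants received (current) 145.5.)

6339.2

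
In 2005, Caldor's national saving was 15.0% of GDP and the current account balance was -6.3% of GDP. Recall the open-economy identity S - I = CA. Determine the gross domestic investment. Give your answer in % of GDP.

21.3

I = S - CA = 15.0 - (-6.3) = 21.3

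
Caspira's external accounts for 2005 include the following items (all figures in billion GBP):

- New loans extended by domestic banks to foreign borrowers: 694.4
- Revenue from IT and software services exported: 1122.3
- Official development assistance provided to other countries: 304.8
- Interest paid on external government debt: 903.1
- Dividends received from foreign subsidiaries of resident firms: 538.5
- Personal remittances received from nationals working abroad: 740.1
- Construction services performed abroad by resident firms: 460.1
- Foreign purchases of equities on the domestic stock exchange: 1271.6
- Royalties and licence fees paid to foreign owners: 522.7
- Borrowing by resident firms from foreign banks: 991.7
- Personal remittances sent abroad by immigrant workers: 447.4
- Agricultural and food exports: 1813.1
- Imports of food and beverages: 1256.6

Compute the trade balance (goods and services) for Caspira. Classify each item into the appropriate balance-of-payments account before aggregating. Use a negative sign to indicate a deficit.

Goods: 1813.1 - 1256.6 = 556.5
Services: 1122.3 - 522.7 + 460.1 = 1059.7
Trade balance = 556.5 + 1059.7 = 1616.2
(Excluded from the trade balance — financial account: new loans extended by domestic banks to foreign borrowers 694.4, foreign purchases of equities on the domestic stock exchange 1271.6, borrowing by resident firms from foreign banks 991.7; secondary income: official development assistance provided to other countries 304.8, personal remittances received from nationals working abroad 740.1, personal remittances sent abroad by immigrant workers 447.4; primary income: interest paid on external government debt 903.1, dividends received from foreign subsidiaries of resident firms 538.5.)

1616.2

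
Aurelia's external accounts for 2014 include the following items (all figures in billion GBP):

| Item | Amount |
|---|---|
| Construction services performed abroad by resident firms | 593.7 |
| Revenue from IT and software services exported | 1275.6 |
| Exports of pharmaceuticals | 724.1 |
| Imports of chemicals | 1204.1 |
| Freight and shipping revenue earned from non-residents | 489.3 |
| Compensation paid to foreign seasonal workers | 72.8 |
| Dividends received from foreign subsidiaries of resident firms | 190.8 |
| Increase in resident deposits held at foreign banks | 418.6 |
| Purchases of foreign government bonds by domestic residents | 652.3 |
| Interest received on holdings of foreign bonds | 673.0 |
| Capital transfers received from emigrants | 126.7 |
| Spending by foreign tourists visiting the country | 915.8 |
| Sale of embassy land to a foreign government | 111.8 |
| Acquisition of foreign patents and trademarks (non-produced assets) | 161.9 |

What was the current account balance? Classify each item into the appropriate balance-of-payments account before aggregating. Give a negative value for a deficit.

Goods: -1204.1 + 724.1 = -480.0
Services: 915.8 + 1275.6 + 593.7 + 489.3 = 3274.4
Primary income: 190.8 + 673.0 - 72.8 = 791.0
Current account = (-480.0) + 3274.4 + 791.0 = 3585.4
(Excluded from the current account — financial account: increase in resident deposits held at foreign banks 418.6, purchases of foreign government bonds by domestic residents 652.3; capital account: capital transfers received from emigrants 126.7, sale of embassy land to a foreign government 111.8, acquisition of foreign patents and trademarks (non-produced assets) 161.9.)

3585.4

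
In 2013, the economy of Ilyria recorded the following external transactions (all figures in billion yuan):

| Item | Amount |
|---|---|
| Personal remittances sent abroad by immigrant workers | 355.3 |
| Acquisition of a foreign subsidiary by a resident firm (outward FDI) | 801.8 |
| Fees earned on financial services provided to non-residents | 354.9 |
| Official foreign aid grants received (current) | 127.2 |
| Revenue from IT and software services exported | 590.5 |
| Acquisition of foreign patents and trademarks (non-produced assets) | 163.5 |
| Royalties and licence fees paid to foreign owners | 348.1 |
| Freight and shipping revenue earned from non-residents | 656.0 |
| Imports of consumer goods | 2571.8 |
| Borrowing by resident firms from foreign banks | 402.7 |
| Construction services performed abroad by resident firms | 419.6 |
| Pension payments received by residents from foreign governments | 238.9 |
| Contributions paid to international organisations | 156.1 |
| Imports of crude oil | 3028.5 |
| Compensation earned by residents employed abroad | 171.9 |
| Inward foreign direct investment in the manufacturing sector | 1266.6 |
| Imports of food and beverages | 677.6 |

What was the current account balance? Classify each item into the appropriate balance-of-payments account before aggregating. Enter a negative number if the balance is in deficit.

Goods: -2571.8 - 677.6 - 3028.5 = -6277.9
Services: 354.9 + 656.0 - 348.1 + 419.6 + 590.5 = 1672.9
Primary income: 171.9
Secondary income: -156.1 + 127.2 - 355.3 + 238.9 = -145.3
Current account = (-6277.9) + 1672.9 + 171.9 + (-145.3) = -4578.4
(Excluded from the current account — financial account: acquisition of a foreign subsidiary by a resident firm (outward FDI) 801.8, borrowing by resident firms from foreign banks 402.7, inward foreign direct investment in the manufacturing sector 1266.6; capital account: acquisition of foreign patents and trademarks (non-produced assets) 163.5.)

-4578.4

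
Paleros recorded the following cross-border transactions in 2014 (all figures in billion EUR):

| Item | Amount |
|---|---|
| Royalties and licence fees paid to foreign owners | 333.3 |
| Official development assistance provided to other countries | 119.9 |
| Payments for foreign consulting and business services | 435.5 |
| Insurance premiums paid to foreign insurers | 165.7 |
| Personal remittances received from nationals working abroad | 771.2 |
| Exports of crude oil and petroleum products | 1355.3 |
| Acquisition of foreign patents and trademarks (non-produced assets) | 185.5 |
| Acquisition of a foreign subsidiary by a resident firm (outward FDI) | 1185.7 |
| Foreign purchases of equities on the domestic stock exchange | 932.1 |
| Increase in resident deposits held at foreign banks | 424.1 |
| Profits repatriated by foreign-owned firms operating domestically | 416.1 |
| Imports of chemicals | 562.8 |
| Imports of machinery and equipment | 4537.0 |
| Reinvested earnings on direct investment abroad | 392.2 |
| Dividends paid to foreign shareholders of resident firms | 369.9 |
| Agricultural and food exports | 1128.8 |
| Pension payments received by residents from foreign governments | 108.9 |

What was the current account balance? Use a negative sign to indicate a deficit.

Goods: -562.8 + 1355.3 + 1128.8 - 4537.0 = -2615.7
Services: -435.5 - 333.3 - 165.7 = -934.5
Primary income: -369.9 + 392.2 - 416.1 = -393.8
Secondary income: -119.9 + 108.9 + 771.2 = 760.2
Current account = (-2615.7) + (-934.5) + (-393.8) + 760.2 = -3183.8
(Excluded from the current account — capital account: acquisition of foreign patents and trademarks (non-produced assets) 185.5; financial account: acquisition of a foreign subsidiary by a resident firm (outward FDI) 1185.7, foreign purchases of equities on the domestic stock exchange 932.1, increase in resident deposits held at foreign banks 424.1.)

-3183.8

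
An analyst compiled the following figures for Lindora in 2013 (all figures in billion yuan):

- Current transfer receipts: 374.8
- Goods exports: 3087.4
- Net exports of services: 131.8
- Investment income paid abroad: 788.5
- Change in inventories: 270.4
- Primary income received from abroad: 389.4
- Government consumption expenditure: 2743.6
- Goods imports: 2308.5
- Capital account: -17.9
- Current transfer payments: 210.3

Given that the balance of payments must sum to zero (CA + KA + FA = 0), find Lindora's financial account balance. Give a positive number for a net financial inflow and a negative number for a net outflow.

-658.2

Goods balance = 3087.4 - 2308.5 = 778.9
Services balance = 131.8
Trade balance (goods + services) = 778.9 + 131.8 = 910.7
Net primary income = 389.4 - 788.5 = -399.1
Net secondary income = 374.8 - 210.3 = 164.5
Current account = 910.7 + (-399.1) + 164.5 = 676.1
Financial account = -(676.1 + (-17.9)) = -658.2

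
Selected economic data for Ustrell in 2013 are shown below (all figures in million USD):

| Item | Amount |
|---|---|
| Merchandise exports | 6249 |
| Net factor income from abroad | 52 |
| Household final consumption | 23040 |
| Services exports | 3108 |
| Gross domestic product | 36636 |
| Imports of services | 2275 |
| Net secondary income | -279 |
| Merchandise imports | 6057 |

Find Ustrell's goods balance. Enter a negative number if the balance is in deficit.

192

Goods balance = 6249 - 6057 = 192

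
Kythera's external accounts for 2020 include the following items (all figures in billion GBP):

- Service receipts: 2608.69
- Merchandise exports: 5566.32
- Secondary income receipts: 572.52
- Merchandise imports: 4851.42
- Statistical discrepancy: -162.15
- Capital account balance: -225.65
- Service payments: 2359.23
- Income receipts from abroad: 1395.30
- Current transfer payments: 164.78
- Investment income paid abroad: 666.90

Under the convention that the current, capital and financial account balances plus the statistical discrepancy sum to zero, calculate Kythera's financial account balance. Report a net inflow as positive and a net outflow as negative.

Goods balance = 5566.32 - 4851.42 = 714.90
Services balance = 2608.69 - 2359.23 = 249.46
Trade balance (goods + services) = 714.90 + 249.46 = 964.36
Net primary income = 1395.30 - 666.90 = 728.40
Net secondary income = 572.52 - 164.78 = 407.74
Current account = 964.36 + 728.40 + 407.74 = 2100.50
Financial account = -(2100.50 + (-225.65) + (-162.15)) = -1712.70

-1712.70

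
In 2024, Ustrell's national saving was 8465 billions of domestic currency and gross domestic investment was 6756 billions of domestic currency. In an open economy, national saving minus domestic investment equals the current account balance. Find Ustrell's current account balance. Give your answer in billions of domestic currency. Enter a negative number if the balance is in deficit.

S - I = CA (net lending to the rest of the world).
CA = S - I = 8465 - 6756 = 1709

1709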